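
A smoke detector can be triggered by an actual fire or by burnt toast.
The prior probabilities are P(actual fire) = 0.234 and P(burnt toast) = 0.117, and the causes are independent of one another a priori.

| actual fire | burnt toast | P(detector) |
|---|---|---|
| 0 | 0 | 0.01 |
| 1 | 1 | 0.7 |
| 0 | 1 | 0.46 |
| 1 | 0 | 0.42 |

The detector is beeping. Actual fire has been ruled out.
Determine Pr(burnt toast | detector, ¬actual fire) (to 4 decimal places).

Pr(burnt toast | detector, ¬actual fire) ≈ 0.8591

For the numerator, keep only burnt toast=true terms: 0.46×0.117 = 0.053820
Normalizer over all consistent configurations: 0.01×0.883 + 0.46×0.117 = 0.062650
P(burnt toast | detector, ¬actual fire) = 0.053820/0.062650 ≈ 0.8591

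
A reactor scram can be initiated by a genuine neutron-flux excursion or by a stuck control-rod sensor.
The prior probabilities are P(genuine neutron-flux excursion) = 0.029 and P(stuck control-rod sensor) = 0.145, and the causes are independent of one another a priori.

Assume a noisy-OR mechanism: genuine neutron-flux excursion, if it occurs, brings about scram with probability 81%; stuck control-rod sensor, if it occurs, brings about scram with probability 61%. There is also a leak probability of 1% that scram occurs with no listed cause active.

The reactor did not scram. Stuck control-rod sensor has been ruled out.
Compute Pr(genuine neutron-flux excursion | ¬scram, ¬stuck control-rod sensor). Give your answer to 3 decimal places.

Under noisy-OR, P(scram | causes) = 1 − (1−0.01)·∏(1−qᵢ) over the active causes.
For the numerator, keep only genuine neutron-flux excursion=true terms: 0.1881*0.029 = 0.005455
The normalizing constant is 0.99*0.971 + 0.1881*0.029 = 0.966745
Posterior = 0.005455 / 0.966745 ≈ 0.006

Pr(genuine neutron-flux excursion | ¬scram, ¬stuck control-rod sensor) ≈ 0.006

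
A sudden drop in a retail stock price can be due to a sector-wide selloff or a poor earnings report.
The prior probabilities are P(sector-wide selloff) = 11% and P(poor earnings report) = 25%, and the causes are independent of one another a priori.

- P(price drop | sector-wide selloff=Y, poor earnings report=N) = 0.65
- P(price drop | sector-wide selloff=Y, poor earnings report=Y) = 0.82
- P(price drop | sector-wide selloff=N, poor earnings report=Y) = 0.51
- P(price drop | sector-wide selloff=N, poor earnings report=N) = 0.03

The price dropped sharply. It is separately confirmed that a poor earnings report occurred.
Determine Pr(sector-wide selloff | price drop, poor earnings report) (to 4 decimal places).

By total probability over both values of sector-wide selloff:
  P(price drop | poor earnings report) = 0.51·0.89 + 0.82·0.11
        = 0.453900 + 0.090200 = 0.544100
Keeping only the sector-wide selloff-present terms gives 0.090200, so
  P(sector-wide selloff | price drop, poor earnings report) = 0.090200 / 0.544100 ≈ 0.1658

Pr(sector-wide selloff | price drop, poor earnings report) ≈ 0.1658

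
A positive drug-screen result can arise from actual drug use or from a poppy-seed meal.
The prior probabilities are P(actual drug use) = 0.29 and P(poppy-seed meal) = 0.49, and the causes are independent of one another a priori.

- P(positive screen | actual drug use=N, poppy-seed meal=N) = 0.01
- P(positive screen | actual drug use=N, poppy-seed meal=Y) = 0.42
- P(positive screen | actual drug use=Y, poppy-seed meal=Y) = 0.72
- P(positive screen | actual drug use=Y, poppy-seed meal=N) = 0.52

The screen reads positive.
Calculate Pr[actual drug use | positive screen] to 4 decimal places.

Pr[actual drug use | positive screen] ≈ 0.5448

P(positive screen) = 0.01*0.71*0.51 + 0.42*0.71*0.49 + 0.52*0.29*0.51 + 0.72*0.29*0.49 = 0.003621 + 0.146118 + 0.076908 + 0.102312 = 0.328959
Restricting to configurations with actual drug use present: 0.076908 + 0.102312 = 0.179220.
Hence the posterior is 0.179220/0.328959 ≈ 0.5448.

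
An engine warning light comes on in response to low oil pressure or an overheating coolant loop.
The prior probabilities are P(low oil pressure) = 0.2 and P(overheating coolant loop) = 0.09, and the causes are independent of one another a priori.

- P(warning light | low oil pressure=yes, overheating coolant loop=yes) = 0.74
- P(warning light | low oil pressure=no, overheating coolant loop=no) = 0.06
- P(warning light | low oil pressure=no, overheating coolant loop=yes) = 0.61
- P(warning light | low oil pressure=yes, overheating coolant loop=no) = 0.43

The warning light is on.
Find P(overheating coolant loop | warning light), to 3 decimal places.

P(warning light) = 0.06*0.8*0.91 + 0.61*0.8*0.09 + 0.43*0.2*0.91 + 0.74*0.2*0.09 = 0.043680 + 0.043920 + 0.078260 + 0.013320 = 0.179180
The overheating coolant loop-present share is 0.043920 + 0.013320 = 0.057240.
P(overheating coolant loop | warning light) = 0.057240 / 0.179180 ≈ 0.319

P(overheating coolant loop | warning light) ≈ 0.319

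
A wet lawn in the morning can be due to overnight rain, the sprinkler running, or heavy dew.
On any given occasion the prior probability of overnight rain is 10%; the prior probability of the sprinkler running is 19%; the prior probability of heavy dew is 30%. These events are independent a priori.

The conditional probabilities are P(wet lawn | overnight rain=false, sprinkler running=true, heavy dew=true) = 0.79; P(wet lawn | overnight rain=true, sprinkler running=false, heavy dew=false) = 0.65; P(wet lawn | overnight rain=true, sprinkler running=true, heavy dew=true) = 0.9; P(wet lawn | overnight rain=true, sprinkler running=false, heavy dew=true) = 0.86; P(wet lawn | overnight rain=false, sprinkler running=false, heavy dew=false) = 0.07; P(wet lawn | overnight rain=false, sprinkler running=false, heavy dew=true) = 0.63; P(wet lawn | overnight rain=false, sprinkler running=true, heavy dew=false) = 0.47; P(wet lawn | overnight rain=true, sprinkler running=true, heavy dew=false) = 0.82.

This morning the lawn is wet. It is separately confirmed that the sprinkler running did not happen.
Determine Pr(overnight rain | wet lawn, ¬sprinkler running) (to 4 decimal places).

Pr(overnight rain | wet lawn, ¬sprinkler running) ≈ 0.2497

Sum P(wet lawn|·) weighted by the priors over the 4 (overnight rain, heavy dew) configurations:
  P(wet lawn | ¬sprinkler running) = 0.07·0.9·0.7 + 0.63·0.9·0.3 + 0.65·0.1·0.7 + 0.86·0.1·0.3
        = 0.044100 + 0.170100 + 0.045500 + 0.025800 = 0.285500
Keeping only the overnight rain-present terms gives 0.071300, so
  P(overnight rain | wet lawn, ¬sprinkler running) = 0.071300 / 0.285500 ≈ 0.2497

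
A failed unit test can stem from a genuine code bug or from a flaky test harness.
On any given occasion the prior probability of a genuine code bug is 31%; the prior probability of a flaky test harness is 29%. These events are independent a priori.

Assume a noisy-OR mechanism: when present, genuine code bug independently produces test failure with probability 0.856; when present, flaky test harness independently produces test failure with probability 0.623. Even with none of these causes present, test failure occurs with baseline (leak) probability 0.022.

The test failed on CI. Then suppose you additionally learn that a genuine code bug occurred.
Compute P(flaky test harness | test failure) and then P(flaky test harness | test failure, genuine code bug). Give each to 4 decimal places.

P(flaky test harness | test failure) ≈ 0.5141; P(flaky test harness | test failure, genuine code bug) ≈ 0.3104

Under noisy-OR, P(test failure | causes) = 1 − (1−0.022)·∏(1−qᵢ) over the active causes.
P(test failure) = 0.022·0.69·0.71 + 0.631294·0.69·0.29 + 0.859168·0.31·0.71 + 0.946906·0.31·0.29 = 0.010778 + 0.126322 + 0.189103 + 0.085127 = 0.411330
Restricting to configurations with flaky test harness present: 0.126322 + 0.085127 = 0.211449.
Hence the posterior is 0.211449/0.411330 ≈ 0.5141.

Now condition on the additional information:
Numerator (weight on configurations with flaky test harness): 0.946906×0.29 = 0.274603
Denominator P(test failure | genuine code bug): 0.859168×0.71 + 0.946906×0.29 = 0.884612
P(flaky test harness | test failure, genuine code bug) = 0.274603/0.884612 ≈ 0.3104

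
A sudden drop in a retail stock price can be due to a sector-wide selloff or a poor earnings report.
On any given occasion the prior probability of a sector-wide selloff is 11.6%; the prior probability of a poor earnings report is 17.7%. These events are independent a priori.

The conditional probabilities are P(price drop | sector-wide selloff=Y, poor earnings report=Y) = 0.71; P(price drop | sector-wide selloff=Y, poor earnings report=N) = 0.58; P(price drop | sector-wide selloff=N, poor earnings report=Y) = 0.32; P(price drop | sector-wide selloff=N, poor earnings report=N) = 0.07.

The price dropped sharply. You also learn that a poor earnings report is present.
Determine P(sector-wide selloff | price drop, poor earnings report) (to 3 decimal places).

P(sector-wide selloff | price drop, poor earnings report) ≈ 0.225

For the numerator, keep only sector-wide selloff=true terms: 0.71*0.116 = 0.082360
Normalizer over all consistent configurations: 0.32*0.884 + 0.71*0.116 = 0.365240
P(sector-wide selloff | price drop, poor earnings report) = 0.082360/0.365240 ≈ 0.225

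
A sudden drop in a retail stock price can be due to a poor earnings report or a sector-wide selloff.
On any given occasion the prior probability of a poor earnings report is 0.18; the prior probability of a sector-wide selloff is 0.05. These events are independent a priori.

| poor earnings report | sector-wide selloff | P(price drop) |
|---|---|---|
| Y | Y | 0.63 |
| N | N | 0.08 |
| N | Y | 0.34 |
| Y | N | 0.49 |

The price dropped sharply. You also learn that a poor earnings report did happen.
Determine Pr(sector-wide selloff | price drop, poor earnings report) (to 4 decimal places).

Pr(sector-wide selloff | price drop, poor earnings report) ≈ 0.0634

Enumerate both values of sector-wide selloff and weight by the priors:
  P(price drop | poor earnings report) = 0.49·0.95 + 0.63·0.05
        = 0.465500 + 0.031500 = 0.497000
Keeping only the sector-wide selloff-present terms gives 0.031500, so
  P(sector-wide selloff | price drop, poor earnings report) = 0.031500 / 0.497000 ≈ 0.0634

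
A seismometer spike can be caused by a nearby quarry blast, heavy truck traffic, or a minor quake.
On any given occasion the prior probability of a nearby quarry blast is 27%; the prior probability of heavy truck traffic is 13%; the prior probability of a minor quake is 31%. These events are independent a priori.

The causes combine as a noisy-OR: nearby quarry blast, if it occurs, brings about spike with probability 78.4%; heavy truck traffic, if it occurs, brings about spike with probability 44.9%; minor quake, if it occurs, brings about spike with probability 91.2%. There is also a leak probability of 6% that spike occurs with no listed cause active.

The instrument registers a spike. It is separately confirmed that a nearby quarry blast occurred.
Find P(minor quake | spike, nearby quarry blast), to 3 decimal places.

P(minor quake | spike, nearby quarry blast) ≈ 0.353

Under noisy-OR, P(spike | causes) = 1 − (1−0.06)·∏(1−qᵢ) over the active causes.
Enumerate the 4 (heavy truck traffic, minor quake) configurations and weight by the priors:
  P(spike | nearby quarry blast) = 0.79696×0.87×0.69 + 0.982132×0.87×0.31 + 0.888125×0.13×0.69 + 0.990155×0.13×0.31
        = 0.478415 + 0.264881 + 0.079665 + 0.039903 = 0.862864
The terms with minor quake present sum to 0.304784, so
  P(minor quake | spike, nearby quarry blast) = 0.304784 / 0.862864 ≈ 0.353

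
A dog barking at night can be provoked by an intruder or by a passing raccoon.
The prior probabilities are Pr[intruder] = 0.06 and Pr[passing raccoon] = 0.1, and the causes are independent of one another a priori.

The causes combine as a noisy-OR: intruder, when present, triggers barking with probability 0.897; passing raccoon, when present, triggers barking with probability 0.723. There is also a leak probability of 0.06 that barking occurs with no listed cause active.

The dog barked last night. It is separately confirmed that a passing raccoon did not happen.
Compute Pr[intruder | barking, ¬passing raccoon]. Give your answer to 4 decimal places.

Pr[intruder | barking, ¬passing raccoon] ≈ 0.4900

Under noisy-OR, P(barking | causes) = 1 − (1−0.06)·∏(1−qᵢ) over the active causes.
By total probability over both values of intruder:
  P(barking | ¬passing raccoon) = 0.06*0.94 + 0.90318*0.06
        = 0.056400 + 0.054191 = 0.110591
Configurations with intruder contribute 0.054191, so
  P(intruder | barking, ¬passing raccoon) = 0.054191 / 0.110591 ≈ 0.4900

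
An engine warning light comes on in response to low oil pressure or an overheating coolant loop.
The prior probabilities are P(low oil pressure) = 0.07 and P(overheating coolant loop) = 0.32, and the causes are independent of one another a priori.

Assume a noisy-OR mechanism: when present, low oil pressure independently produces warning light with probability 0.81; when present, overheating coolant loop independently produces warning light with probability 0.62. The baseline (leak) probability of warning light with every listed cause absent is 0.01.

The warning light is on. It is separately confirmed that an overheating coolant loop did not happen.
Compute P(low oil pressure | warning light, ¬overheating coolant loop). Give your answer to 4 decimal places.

Under noisy-OR, P(warning light | causes) = 1 − (1−0.01)·∏(1−qᵢ) over the active causes.
P(warning light | ¬overheating coolant loop) = 0.01·0.93 + 0.8119·0.07 = 0.009300 + 0.056833 = 0.066133
The low oil pressure-present share is 0.8119·0.07 = 0.056833.
P(low oil pressure | warning light, ¬overheating coolant loop) = 0.056833 / 0.066133 ≈ 0.8594

P(low oil pressure | warning light, ¬overheating coolant loop) ≈ 0.8594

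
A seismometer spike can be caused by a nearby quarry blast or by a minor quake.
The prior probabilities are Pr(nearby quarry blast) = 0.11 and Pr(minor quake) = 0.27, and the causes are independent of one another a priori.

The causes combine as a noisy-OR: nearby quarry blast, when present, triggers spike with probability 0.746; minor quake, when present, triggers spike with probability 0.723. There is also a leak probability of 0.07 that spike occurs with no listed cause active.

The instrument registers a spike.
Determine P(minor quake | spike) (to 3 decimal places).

Under noisy-OR, P(spike | causes) = 1 − (1−0.07)·∏(1−qᵢ) over the active causes.
Numerator (weight on configurations with minor quake): 0.178396 + 0.027757 = 0.206153
The normalizing constant is 0.07·0.89·0.73 + 0.74239·0.89·0.27 + 0.76378·0.11·0.73 + 0.934567·0.11·0.27 = 0.312964
P(minor quake | spike) = 0.206153/0.312964 ≈ 0.659

P(minor quake | spike) ≈ 0.659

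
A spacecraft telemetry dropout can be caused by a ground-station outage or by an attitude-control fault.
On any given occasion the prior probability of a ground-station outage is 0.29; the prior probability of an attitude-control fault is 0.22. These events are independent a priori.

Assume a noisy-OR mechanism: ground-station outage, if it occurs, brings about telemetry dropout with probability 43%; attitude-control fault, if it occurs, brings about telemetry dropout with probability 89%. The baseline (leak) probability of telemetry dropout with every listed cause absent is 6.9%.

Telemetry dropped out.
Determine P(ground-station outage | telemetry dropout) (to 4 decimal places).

Under noisy-OR, P(telemetry dropout | causes) = 1 − (1−0.069)·∏(1−qᵢ) over the active causes.
P(telemetry dropout) = 0.069·0.71·0.78 + 0.89759·0.71·0.22 + 0.46933·0.29·0.78 + 0.941626·0.29·0.22 = 0.038212 + 0.140204 + 0.106162 + 0.060076 = 0.344654
Of this, 0.166238 comes from 0.106162 + 0.060076 (the ground-station outage=true cases).
So P(ground-station outage | telemetry dropout) = 0.166238/0.344654 ≈ 0.4823.

P(ground-station outage | telemetry dropout) ≈ 0.4823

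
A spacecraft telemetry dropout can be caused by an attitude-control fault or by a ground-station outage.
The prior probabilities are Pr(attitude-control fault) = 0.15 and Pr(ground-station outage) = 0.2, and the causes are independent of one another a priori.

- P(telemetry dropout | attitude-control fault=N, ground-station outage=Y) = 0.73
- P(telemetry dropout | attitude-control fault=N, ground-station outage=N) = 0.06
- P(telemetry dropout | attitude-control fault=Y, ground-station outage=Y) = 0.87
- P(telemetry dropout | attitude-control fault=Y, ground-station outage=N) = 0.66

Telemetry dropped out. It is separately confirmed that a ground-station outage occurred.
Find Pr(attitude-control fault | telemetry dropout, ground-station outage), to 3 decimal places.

P(telemetry dropout | ground-station outage) = 0.73×0.85 + 0.87×0.15 = 0.620500 + 0.130500 = 0.751000
The attitude-control fault-present share is 0.87×0.15 = 0.130500.
Hence the posterior is 0.130500/0.751000 ≈ 0.174.

Pr(attitude-control fault | telemetry dropout, ground-station outage) ≈ 0.174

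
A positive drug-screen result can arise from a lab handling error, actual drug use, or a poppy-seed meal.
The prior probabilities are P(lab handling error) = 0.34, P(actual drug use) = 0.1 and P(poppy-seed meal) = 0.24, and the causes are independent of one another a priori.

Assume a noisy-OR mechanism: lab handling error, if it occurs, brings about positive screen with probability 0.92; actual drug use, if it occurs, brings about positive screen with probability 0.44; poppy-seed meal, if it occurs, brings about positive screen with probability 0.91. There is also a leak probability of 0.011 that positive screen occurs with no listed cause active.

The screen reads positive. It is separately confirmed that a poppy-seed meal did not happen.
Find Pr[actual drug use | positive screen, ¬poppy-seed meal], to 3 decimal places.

Under noisy-OR, P(positive screen | causes) = 1 − (1−0.011)·∏(1−qᵢ) over the active causes.
Numerator (weight on configurations with actual drug use): 0.029447 + 0.032494 = 0.061941
The normalizing constant is 0.011*0.66*0.9 + 0.44616*0.66*0.1 + 0.92088*0.34*0.9 + 0.955693*0.34*0.1 = 0.350264
P(actual drug use | positive screen, ¬poppy-seed meal) = 0.061941/0.350264 ≈ 0.177

Pr[actual drug use | positive screen, ¬poppy-seed meal] ≈ 0.177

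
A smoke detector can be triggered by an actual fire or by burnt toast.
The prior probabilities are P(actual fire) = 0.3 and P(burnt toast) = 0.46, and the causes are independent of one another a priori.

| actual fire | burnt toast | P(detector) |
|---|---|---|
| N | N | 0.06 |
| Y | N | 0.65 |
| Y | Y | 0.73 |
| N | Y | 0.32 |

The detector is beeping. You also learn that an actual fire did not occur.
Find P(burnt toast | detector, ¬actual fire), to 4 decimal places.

P(detector | ¬actual fire) = 0.06·0.54 + 0.32·0.46 = 0.032400 + 0.147200 = 0.179600
Of this, 0.147200 comes from 0.32·0.46 (the burnt toast=true cases).
P(burnt toast | detector, ¬actual fire) = 0.147200 / 0.179600 ≈ 0.8196

P(burnt toast | detector, ¬actual fire) ≈ 0.8196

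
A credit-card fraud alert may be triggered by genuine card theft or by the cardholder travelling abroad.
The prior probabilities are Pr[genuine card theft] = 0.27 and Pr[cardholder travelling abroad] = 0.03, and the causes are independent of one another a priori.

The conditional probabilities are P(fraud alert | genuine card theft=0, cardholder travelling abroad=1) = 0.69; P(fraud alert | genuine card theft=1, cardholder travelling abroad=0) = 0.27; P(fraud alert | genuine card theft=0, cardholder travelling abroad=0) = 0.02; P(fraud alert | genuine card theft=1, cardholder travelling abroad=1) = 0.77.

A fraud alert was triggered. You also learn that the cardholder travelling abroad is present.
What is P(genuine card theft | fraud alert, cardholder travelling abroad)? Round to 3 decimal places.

P(genuine card theft | fraud alert, cardholder travelling abroad) ≈ 0.292

By total probability over both values of genuine card theft:
  P(fraud alert | cardholder travelling abroad) = 0.69*0.73 + 0.77*0.27
        = 0.503700 + 0.207900 = 0.711600
Keeping only the genuine card theft-present terms gives 0.207900, so
  P(genuine card theft | fraud alert, cardholder travelling abroad) = 0.207900 / 0.711600 ≈ 0.292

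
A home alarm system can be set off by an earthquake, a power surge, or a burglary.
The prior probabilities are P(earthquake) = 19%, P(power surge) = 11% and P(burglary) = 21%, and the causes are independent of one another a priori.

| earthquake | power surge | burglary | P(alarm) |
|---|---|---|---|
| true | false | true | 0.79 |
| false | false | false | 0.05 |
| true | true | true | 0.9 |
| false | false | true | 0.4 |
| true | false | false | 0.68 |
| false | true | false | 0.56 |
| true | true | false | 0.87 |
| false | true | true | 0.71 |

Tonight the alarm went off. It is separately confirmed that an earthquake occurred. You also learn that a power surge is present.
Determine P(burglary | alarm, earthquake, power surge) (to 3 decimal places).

P(burglary | alarm, earthquake, power surge) ≈ 0.216

Sum P(alarm|·) weighted by the priors over both values of burglary:
  P(alarm | earthquake, power surge) = 0.87×0.79 + 0.9×0.21
        = 0.687300 + 0.189000 = 0.876300
Configurations with burglary contribute 0.189000, so
  P(burglary | alarm, earthquake, power surge) = 0.189000 / 0.876300 ≈ 0.216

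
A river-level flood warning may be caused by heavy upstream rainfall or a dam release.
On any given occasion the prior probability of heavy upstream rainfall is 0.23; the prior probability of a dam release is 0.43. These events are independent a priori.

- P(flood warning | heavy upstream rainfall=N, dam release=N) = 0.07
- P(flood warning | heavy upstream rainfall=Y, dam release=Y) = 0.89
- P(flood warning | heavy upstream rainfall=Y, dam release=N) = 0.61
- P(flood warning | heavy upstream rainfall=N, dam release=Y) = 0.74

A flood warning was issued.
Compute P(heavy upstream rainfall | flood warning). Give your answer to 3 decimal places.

Sum P(flood warning|·) weighted by the priors over the 4 (heavy upstream rainfall, dam release) configurations:
  P(flood warning) = 0.07*0.77*0.57 + 0.74*0.77*0.43 + 0.61*0.23*0.57 + 0.89*0.23*0.43
        = 0.030723 + 0.245014 + 0.079971 + 0.088021 = 0.443729
The terms with heavy upstream rainfall present sum to 0.167992, so
  P(heavy upstream rainfall | flood warning) = 0.167992 / 0.443729 ≈ 0.379

P(heavy upstream rainfall | flood warning) ≈ 0.379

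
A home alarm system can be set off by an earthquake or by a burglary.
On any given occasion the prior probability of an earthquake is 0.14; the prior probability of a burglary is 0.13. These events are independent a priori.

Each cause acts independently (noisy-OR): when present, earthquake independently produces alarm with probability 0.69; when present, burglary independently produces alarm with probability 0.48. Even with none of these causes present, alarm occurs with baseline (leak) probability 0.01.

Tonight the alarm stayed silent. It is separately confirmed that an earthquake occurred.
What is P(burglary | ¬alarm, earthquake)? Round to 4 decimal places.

P(burglary | ¬alarm, earthquake) ≈ 0.0721

Under noisy-OR, P(alarm | causes) = 1 − (1−0.01)·∏(1−qᵢ) over the active causes.
P(¬alarm | earthquake) = 0.3069×0.87 + 0.159588×0.13 = 0.267003 + 0.020746 = 0.287749
Restricting to configurations with burglary present: 0.159588×0.13 = 0.020746.
P(burglary | ¬alarm, earthquake) = 0.020746 / 0.287749 ≈ 0.0721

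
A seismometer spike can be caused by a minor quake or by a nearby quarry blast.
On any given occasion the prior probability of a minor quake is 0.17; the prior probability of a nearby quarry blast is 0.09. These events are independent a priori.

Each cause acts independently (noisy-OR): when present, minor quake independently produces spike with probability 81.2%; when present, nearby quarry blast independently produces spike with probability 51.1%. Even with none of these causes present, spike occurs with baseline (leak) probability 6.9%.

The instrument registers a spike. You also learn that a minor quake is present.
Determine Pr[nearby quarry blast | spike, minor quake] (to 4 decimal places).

Under noisy-OR, P(spike | causes) = 1 − (1−0.069)·∏(1−qᵢ) over the active causes.
P(spike | minor quake) = 0.824972*0.91 + 0.914411*0.09 = 0.750725 + 0.082297 = 0.833022
Restricting to configurations with nearby quarry blast present: 0.914411*0.09 = 0.082297.
Hence the posterior is 0.082297/0.833022 ≈ 0.0988.

Pr[nearby quarry blast | spike, minor quake] ≈ 0.0988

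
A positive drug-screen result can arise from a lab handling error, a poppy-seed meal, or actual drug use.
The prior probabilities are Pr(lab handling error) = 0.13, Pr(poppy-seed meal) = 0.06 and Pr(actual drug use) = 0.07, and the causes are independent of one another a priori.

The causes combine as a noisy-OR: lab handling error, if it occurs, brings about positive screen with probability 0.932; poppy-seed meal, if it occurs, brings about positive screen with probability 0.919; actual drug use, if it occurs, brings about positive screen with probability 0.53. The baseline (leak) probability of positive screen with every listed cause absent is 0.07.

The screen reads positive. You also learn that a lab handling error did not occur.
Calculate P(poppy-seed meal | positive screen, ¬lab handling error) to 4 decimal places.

P(poppy-seed meal | positive screen, ¬lab handling error) ≈ 0.3616

Under noisy-OR, P(positive screen | causes) = 1 − (1−0.07)·∏(1−qᵢ) over the active causes.
Sum P(positive screen|·) weighted by the priors over the 4 (poppy-seed meal, actual drug use) configurations:
  P(positive screen | ¬lab handling error) = 0.07·0.94·0.93 + 0.5629·0.94·0.07 + 0.92467·0.06·0.93 + 0.964595·0.06·0.07
        = 0.061194 + 0.037039 + 0.051597 + 0.004051 = 0.153881
Keeping only the poppy-seed meal-present terms gives 0.055648, so
  P(poppy-seed meal | positive screen, ¬lab handling error) = 0.055648 / 0.153881 ≈ 0.3616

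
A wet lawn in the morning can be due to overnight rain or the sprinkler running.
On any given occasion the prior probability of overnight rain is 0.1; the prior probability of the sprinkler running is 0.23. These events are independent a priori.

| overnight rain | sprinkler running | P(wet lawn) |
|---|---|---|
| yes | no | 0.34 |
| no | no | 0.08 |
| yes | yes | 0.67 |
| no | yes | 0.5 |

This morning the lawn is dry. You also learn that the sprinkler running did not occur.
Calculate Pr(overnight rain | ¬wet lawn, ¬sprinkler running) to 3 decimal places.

Pr(overnight rain | ¬wet lawn, ¬sprinkler running) ≈ 0.074

For the numerator, keep only overnight rain=true terms: 0.66·0.1 = 0.066000
Denominator P(¬wet lawn | ¬sprinkler running): 0.92·0.9 + 0.66·0.1 = 0.894000
Posterior = 0.066000 / 0.894000 ≈ 0.074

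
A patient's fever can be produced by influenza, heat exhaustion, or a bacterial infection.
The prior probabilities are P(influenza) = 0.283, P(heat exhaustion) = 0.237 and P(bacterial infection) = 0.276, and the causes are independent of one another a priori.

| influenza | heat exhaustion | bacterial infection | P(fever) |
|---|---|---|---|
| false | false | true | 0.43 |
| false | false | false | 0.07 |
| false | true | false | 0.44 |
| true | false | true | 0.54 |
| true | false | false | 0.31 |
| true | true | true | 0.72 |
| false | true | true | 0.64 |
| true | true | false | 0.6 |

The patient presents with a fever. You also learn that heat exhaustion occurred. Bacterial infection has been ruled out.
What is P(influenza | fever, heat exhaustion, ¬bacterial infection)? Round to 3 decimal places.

P(influenza | fever, heat exhaustion, ¬bacterial infection) ≈ 0.350

For the numerator, keep only influenza=true terms: 0.6×0.283 = 0.169800
The normalizing constant is 0.44×0.717 + 0.6×0.283 = 0.485280
P(influenza | fever, heat exhaustion, ¬bacterial infection) = 0.169800/0.485280 ≈ 0.350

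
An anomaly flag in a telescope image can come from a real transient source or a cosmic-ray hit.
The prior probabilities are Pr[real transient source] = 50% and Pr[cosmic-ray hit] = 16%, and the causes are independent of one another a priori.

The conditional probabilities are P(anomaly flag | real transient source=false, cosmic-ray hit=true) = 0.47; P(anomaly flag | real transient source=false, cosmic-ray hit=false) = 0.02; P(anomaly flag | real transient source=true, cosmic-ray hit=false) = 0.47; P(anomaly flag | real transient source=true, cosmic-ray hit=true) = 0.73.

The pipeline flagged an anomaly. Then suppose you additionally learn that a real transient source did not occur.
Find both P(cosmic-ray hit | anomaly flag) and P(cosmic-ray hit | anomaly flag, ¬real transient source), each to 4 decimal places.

P(cosmic-ray hit | anomaly flag) ≈ 0.3181; P(cosmic-ray hit | anomaly flag, ¬real transient source) ≈ 0.8174

Enumerate the 4 (real transient source, cosmic-ray hit) configurations and weight by the priors:
  P(anomaly flag) = 0.02*0.5*0.84 + 0.47*0.5*0.16 + 0.47*0.5*0.84 + 0.73*0.5*0.16
        = 0.008400 + 0.037600 + 0.197400 + 0.058400 = 0.301800
Configurations with cosmic-ray hit contribute 0.096000, so
  P(cosmic-ray hit | anomaly flag) = 0.096000 / 0.301800 ≈ 0.3181

Now also conditioning on real transient source≠true:
P(anomaly flag | ¬real transient source) = 0.02·0.84 + 0.47·0.16 = 0.016800 + 0.075200 = 0.092000
The cosmic-ray hit-present share is 0.47·0.16 = 0.075200.
P(cosmic-ray hit | anomaly flag, ¬real transient source) = 0.075200 / 0.092000 ≈ 0.8174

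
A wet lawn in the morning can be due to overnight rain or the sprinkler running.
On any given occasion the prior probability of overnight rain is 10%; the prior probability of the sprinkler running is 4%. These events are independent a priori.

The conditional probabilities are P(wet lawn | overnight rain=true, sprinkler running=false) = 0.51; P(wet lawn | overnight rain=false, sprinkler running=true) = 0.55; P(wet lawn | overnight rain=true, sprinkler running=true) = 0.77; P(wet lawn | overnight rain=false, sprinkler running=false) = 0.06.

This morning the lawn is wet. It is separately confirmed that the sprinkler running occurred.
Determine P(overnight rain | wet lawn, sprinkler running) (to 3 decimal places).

P(wet lawn | sprinkler running) = 0.55·0.9 + 0.77·0.1 = 0.495000 + 0.077000 = 0.572000
Of this, 0.077000 comes from 0.77·0.1 (the overnight rain=true cases).
P(overnight rain | wet lawn, sprinkler running) = 0.077000 / 0.572000 ≈ 0.135

P(overnight rain | wet lawn, sprinkler running) ≈ 0.135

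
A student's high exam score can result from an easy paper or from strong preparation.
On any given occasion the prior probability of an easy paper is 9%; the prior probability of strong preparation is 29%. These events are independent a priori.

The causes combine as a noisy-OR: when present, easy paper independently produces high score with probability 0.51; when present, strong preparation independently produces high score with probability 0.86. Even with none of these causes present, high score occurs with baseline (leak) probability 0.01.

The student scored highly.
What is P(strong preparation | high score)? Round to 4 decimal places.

P(strong preparation | high score) ≈ 0.8647

Under noisy-OR, P(high score | causes) = 1 − (1−0.01)·∏(1−qᵢ) over the active causes.
For the numerator, keep only strong preparation=true terms: 0.227323 + 0.024327 = 0.251650
The normalizing constant is 0.01×0.91×0.71 + 0.8614×0.91×0.29 + 0.5149×0.09×0.71 + 0.932086×0.09×0.29 = 0.291013
P(strong preparation | high score) = 0.251650/0.291013 ≈ 0.8647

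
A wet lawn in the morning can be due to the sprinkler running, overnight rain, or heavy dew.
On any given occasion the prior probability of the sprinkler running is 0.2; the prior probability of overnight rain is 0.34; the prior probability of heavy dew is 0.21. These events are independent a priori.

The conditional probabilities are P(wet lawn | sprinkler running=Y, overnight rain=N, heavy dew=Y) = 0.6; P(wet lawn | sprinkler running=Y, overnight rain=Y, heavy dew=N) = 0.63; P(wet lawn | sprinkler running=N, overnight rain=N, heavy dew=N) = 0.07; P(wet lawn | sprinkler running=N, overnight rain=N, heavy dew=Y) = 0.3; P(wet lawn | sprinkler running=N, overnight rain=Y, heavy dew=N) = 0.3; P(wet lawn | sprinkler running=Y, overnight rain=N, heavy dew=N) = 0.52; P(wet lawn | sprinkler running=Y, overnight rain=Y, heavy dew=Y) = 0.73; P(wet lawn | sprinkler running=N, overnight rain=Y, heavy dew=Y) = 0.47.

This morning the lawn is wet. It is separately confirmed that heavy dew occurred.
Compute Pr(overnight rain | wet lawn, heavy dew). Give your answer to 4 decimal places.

Pr(overnight rain | wet lawn, heavy dew) ≈ 0.4276

By total probability over the 4 (sprinkler running, overnight rain) configurations:
  P(wet lawn | heavy dew) = 0.3·0.8·0.66 + 0.47·0.8·0.34 + 0.6·0.2·0.66 + 0.73·0.2·0.34
        = 0.158400 + 0.127840 + 0.079200 + 0.049640 = 0.415080
The terms with overnight rain present sum to 0.177480, so
  P(overnight rain | wet lawn, heavy dew) = 0.177480 / 0.415080 ≈ 0.4276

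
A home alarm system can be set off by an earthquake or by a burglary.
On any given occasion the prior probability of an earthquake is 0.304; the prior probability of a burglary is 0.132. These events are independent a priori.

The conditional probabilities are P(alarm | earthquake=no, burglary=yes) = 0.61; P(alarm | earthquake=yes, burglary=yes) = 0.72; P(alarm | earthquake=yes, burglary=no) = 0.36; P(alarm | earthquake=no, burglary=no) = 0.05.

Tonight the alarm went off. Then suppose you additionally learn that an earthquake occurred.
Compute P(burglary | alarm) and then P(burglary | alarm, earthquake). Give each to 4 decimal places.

By total probability over the 4 (earthquake, burglary) configurations:
  P(alarm) = 0.05·0.696·0.868 + 0.61·0.696·0.132 + 0.36·0.304·0.868 + 0.72·0.304·0.132
        = 0.030206 + 0.056042 + 0.094994 + 0.028892 = 0.210134
The terms with burglary present sum to 0.084934, so
  P(burglary | alarm) = 0.084934 / 0.210134 ≈ 0.4042

Now condition on the additional information:
By total probability over both values of burglary:
  P(alarm | earthquake) = 0.36·0.868 + 0.72·0.132
        = 0.312480 + 0.095040 = 0.407520
The terms with burglary present sum to 0.095040, so
  P(burglary | alarm, earthquake) = 0.095040 / 0.407520 ≈ 0.2332
This is intercausal reasoning (explaining away): once earthquake accounts for the alarm, burglary becomes less likely.

P(burglary | alarm) ≈ 0.4042; P(burglary | alarm, earthquake) ≈ 0.2332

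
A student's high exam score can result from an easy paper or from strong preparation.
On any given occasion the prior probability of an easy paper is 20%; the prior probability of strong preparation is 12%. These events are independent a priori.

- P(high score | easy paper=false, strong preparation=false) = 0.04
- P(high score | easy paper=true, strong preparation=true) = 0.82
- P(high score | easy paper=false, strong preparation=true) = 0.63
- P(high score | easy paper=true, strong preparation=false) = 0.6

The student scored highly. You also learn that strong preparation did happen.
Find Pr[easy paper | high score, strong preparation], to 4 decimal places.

Pr[easy paper | high score, strong preparation] ≈ 0.2455

Numerator (weight on configurations with easy paper): 0.82*0.2 = 0.164000
Normalizer over all consistent configurations: 0.63*0.8 + 0.82*0.2 = 0.668000
P(easy paper | high score, strong preparation) = 0.164000/0.668000 ≈ 0.2455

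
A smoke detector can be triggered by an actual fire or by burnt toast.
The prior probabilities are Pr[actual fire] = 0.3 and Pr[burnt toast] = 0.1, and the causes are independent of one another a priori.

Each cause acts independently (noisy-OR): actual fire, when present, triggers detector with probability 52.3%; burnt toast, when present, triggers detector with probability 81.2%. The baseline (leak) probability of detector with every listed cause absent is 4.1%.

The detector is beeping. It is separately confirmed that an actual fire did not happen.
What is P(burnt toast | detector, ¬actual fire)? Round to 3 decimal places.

P(burnt toast | detector, ¬actual fire) ≈ 0.690

Under noisy-OR, P(detector | causes) = 1 − (1−0.041)·∏(1−qᵢ) over the active causes.
P(detector | ¬actual fire) = 0.041·0.9 + 0.819708·0.1 = 0.036900 + 0.081971 = 0.118871
The burnt toast-present share is 0.819708·0.1 = 0.081971.
P(burnt toast | detector, ¬actual fire) = 0.081971 / 0.118871 ≈ 0.690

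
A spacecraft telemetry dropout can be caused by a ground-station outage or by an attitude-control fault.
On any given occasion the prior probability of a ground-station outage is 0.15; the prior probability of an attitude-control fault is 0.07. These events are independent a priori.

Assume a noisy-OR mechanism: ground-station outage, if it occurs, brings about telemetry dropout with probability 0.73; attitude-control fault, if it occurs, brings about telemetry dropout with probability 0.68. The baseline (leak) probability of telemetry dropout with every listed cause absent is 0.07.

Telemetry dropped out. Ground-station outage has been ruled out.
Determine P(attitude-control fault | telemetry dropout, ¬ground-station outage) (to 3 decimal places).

Under noisy-OR, P(telemetry dropout | causes) = 1 − (1−0.07)·∏(1−qᵢ) over the active causes.
Enumerate both values of attitude-control fault and weight by the priors:
  P(telemetry dropout | ¬ground-station outage) = 0.07*0.93 + 0.7024*0.07
        = 0.065100 + 0.049168 = 0.114268
Configurations with attitude-control fault contribute 0.049168, so
  P(attitude-control fault | telemetry dropout, ¬ground-station outage) = 0.049168 / 0.114268 ≈ 0.430

P(attitude-control fault | telemetry dropout, ¬ground-station outage) ≈ 0.430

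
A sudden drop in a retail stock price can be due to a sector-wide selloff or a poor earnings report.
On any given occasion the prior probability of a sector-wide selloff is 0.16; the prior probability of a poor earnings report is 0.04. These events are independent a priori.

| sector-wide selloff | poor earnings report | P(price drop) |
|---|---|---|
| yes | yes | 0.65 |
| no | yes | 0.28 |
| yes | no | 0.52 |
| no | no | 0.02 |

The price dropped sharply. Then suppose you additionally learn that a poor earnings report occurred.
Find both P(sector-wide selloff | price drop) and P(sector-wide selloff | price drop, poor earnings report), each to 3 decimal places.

Weight on sector-wide selloff=true, given the evidence: 0.079872 + 0.004160 = 0.084032
Denominator P(price drop): 0.02*0.84*0.96 + 0.28*0.84*0.04 + 0.52*0.16*0.96 + 0.65*0.16*0.04 = 0.109568
Posterior = 0.084032 / 0.109568 ≈ 0.767

Now condition on the additional information:
Numerator (weight on configurations with sector-wide selloff): 0.65×0.16 = 0.104000
Normalizer over all consistent configurations: 0.28×0.84 + 0.65×0.16 = 0.339200
Posterior = 0.104000 / 0.339200 ≈ 0.307

P(sector-wide selloff | price drop) ≈ 0.767; P(sector-wide selloff | price drop, poor earnings report) ≈ 0.307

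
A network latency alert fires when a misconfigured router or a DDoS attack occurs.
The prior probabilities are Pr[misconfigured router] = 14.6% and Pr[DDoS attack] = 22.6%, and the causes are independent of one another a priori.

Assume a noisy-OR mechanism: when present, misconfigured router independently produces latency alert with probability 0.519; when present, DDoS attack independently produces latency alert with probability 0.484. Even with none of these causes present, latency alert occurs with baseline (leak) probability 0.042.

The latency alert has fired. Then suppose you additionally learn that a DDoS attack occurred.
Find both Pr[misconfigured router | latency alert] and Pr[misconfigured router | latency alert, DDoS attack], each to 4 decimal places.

Pr[misconfigured router | latency alert] ≈ 0.4071; Pr[misconfigured router | latency alert, DDoS attack] ≈ 0.2049

Under noisy-OR, P(latency alert | causes) = 1 − (1−0.042)·∏(1−qᵢ) over the active causes.
P(latency alert) = 0.042·0.854·0.774 + 0.505672·0.854·0.226 + 0.539202·0.146·0.774 + 0.762228·0.146·0.226 = 0.027762 + 0.097597 + 0.060932 + 0.025150 = 0.211441
Restricting to configurations with misconfigured router present: 0.060932 + 0.025150 = 0.086082.
Hence the posterior is 0.086082/0.211441 ≈ 0.4071.

Now condition on the additional information:
P(latency alert | DDoS attack) = 0.505672·0.854 + 0.762228·0.146 = 0.431844 + 0.111285 = 0.543129
Of this, 0.111285 comes from 0.762228·0.146 (the misconfigured router=true cases).
Hence the posterior is 0.111285/0.543129 ≈ 0.2049.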